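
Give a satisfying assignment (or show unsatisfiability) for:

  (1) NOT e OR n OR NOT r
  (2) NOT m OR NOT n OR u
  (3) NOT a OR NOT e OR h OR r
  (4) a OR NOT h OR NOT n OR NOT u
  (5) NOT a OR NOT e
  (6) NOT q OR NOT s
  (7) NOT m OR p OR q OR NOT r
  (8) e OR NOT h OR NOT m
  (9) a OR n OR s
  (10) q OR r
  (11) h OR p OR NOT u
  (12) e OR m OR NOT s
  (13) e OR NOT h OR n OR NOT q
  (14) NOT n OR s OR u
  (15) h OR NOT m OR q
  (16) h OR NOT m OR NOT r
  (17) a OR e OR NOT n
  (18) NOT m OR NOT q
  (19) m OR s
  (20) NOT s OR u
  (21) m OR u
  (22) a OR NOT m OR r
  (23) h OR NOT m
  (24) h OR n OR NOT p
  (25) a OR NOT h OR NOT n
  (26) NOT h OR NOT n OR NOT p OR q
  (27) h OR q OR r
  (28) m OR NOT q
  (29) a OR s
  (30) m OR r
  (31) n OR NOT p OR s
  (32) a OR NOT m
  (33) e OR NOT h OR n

n = True; s = True; m = False; h = False; p = True; e = True; a = False; r = True; u = True; q = False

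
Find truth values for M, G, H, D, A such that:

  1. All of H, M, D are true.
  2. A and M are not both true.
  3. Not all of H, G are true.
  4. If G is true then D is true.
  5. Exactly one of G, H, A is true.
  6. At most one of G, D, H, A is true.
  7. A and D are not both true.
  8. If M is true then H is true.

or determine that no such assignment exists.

Case D = True:
  (1) forces H = True.
  Constraint (6) is violated (D=T, H=T) — contradiction.
Case D = False:
  Constraint (1) is violated (D=F) — contradiction.
Both cases fail — unsatisfiable.

Unsatisfiable — no assignment works.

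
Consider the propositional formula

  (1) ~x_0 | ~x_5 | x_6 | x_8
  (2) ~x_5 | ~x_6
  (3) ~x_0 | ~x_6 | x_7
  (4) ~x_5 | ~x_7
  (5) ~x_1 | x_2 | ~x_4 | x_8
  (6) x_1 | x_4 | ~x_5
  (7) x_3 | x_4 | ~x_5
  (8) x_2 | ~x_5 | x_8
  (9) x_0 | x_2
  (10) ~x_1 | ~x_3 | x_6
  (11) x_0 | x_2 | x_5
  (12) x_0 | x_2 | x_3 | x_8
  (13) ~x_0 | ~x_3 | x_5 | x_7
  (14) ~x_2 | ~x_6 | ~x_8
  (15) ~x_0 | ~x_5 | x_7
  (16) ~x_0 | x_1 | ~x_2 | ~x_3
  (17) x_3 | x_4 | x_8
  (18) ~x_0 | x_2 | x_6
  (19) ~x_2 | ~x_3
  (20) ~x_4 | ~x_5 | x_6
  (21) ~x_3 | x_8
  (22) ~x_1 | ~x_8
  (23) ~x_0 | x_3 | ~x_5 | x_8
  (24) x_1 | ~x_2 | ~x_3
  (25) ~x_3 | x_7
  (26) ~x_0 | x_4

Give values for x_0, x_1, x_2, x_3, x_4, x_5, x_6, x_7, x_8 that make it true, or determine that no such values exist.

x_0 = True; x_1 = False; x_2 = True; x_3 = False; x_4 = True; x_5 = False; x_6 = True; x_7 = True; x_8 = False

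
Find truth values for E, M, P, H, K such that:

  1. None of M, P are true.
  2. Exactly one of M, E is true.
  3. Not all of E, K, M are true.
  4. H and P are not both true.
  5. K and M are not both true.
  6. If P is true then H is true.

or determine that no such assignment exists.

E=T, M=F, P=F, H=T, K=F

  (1) {M, P}: 0 true — none ✓
  (2) {M, E}: 1 true — exactly one ✓
  (3) {E, K, M}: 1/3 true — not all ✓
  (4) H=T, P=F — not both ✓
  (5) K=F, M=F — not both ✓
  (6) P=F ⇒ H: vacuous ✓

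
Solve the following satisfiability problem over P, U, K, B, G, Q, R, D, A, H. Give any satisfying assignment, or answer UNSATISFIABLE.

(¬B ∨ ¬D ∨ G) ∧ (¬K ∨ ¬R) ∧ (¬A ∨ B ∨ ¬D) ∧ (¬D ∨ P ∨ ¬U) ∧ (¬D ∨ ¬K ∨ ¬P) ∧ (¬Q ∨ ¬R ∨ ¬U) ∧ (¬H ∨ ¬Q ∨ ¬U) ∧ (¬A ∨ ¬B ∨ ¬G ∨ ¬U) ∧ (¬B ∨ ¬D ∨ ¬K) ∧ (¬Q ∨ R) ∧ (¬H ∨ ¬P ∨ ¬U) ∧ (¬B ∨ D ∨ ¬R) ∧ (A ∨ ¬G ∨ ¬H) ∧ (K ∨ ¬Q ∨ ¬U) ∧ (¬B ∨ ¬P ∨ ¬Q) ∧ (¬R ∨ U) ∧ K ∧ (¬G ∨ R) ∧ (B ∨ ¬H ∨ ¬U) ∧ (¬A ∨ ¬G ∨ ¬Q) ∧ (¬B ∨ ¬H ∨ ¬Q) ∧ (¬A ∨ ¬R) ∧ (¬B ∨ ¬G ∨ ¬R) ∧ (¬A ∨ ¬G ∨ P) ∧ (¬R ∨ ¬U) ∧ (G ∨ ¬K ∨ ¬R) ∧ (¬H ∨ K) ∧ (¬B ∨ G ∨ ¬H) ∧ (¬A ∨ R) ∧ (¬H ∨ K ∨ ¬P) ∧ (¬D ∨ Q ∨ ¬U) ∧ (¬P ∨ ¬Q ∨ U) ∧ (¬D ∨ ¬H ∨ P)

P=F; U=F; K=T; B=F; G=F; Q=F; R=F; D=F; A=F; H=T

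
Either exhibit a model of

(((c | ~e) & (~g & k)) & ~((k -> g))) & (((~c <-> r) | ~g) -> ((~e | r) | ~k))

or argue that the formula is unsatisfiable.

r = True; k = True; c = True; g = False; e = False

  ((c | ~e) & (~g & k)) & ~((k -> g)) = True
    (c | ~e) & (~g & k) = True
      c | ~e = True
        ~e = True
      ~g & k = True
        ~g = True
    ~((k -> g)) = True
      k -> g = False
  ((~c <-> r) | ~g) -> ((~e | r) | ~k) = True
    (~c <-> r) | ~g = True
      ~c <-> r = False
        ~c = False
      ~g = True
    (~e | r) | ~k = True
      ~e | r = True
        ~e = True
      ~k = False
Both conjuncts True, so the formula holds.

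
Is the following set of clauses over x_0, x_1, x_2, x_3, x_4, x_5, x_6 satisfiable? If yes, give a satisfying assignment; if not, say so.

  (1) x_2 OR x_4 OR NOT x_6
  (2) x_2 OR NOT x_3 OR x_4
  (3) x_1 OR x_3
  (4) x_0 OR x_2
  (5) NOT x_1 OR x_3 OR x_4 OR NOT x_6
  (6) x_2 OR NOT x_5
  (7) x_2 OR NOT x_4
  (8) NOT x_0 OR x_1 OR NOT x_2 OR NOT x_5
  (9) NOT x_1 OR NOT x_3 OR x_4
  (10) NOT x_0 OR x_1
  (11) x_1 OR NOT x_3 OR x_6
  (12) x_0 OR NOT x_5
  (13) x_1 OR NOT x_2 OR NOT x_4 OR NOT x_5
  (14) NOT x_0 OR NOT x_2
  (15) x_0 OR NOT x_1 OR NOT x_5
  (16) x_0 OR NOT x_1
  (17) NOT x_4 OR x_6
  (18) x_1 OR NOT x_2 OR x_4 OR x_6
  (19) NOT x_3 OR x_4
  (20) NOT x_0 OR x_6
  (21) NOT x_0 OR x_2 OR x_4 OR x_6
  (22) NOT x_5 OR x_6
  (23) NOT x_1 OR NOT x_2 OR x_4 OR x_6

x_0: False; x_1: False; x_2: True; x_3: True; x_4: True; x_5: False; x_6: True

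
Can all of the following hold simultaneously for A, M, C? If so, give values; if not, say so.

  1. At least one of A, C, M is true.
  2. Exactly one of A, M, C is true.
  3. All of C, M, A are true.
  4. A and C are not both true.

The formula is unsatisfiable.

Case A = True:
  (2) with A=T forces M = False.
  Constraint (3) is violated (M=F) — contradiction.
Case A = False:
  Constraint (3) is violated (A=F) — contradiction.
Both cases fail — unsatisfiable.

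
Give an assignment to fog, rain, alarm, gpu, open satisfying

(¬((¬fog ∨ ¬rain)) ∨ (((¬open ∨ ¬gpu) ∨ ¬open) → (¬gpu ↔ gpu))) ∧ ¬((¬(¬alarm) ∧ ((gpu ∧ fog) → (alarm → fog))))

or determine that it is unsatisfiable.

fog = False; rain = False; alarm = False; gpu = True; open = True

  ¬((¬fog ∨ ¬rain)) ∨ (((¬open ∨ ¬gpu) ∨ ¬open) → (¬gpu ↔ gpu)) = True
    ¬((¬fog ∨ ¬rain)) = False
      ¬fog ∨ ¬rain = True
        ¬fog = True
        ¬rain = True
    ((¬open ∨ ¬gpu) ∨ ¬open) → (¬gpu ↔ gpu) = True
      (¬open ∨ ¬gpu) ∨ ¬open = False
        ¬open ∨ ¬gpu = False
          ¬open = False
          ¬gpu = False
        ¬open = False
      ¬gpu ↔ gpu = False
        ¬gpu = False
  ¬((¬(¬alarm) ∧ ((gpu ∧ fog) → (alarm → fog)))) = True
    ¬(¬alarm) ∧ ((gpu ∧ fog) → (alarm → fog)) = False
      ¬(¬alarm) = False
        ¬alarm = True
      (gpu ∧ fog) → (alarm → fog) = True
        gpu ∧ fog = False
        alarm → fog = True
Both conjuncts True, so the formula holds.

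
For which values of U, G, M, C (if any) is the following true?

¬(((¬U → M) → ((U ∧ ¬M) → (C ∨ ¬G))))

U = True, G = True, M = False, C = False

  ¬(((¬U → M) → ((U ∧ ¬M) → (C ∨ ¬G)))) = True
    (¬U → M) → ((U ∧ ¬M) → (C ∨ ¬G)) = False
      ¬U → M = True
        ¬U = False
      (U ∧ ¬M) → (C ∨ ¬G) = False
        U ∧ ¬M = True
          ¬M = True
        C ∨ ¬G = False
          ¬G = False
The formula evaluates to True.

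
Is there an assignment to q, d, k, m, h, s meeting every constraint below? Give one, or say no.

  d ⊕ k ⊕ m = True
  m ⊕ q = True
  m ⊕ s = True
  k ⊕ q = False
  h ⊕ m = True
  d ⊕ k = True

q = True; d = False; k = True; m = False; h = True; s = True

d ⊕ k ⊕ m = F ⊕ T ⊕ F = True ✓
m ⊕ q = F ⊕ T = True ✓
m ⊕ s = F ⊕ T = True ✓
k ⊕ q = T ⊕ T = False ✓
h ⊕ m = T ⊕ F = True ✓
d ⊕ k = F ⊕ T = True ✓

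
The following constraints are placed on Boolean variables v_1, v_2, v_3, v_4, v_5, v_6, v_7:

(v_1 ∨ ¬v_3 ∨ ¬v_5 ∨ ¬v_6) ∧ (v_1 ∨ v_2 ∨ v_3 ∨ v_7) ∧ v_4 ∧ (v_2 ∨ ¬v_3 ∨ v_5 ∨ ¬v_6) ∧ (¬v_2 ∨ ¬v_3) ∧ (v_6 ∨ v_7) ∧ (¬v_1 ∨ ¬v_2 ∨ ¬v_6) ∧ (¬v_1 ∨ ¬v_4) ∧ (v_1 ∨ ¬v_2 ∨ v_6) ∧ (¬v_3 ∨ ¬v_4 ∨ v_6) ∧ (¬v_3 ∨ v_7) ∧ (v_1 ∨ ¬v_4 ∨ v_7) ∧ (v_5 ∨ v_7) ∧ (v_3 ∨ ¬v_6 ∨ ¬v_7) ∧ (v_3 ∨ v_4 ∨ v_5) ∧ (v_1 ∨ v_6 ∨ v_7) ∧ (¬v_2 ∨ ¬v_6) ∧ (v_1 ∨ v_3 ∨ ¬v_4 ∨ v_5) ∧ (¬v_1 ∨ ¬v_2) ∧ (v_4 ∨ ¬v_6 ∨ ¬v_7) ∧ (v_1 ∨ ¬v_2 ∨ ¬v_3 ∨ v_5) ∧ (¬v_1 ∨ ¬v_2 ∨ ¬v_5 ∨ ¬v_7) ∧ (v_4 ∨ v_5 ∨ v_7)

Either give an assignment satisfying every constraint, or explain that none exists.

Unit clause (v_4) forces v_4 = True.
In (¬v_1 ∨ ¬v_4) only ¬v_1 is left, so v_1 = False.
In (v_1 ∨ ¬v_4 ∨ v_7) only v_7 is left, so v_7 = True.
Try v_2 = True:
  (¬v_2 ∨ ¬v_3) forces v_3 = False.
  (v_1 ∨ ¬v_2 ∨ v_6) forces v_6 = True.
  clause (v_3 ∨ ¬v_6 ∨ ¬v_7) is falsified — backtrack.
So v_2 = False.
Set v_3 = False.
  then (v_3 ∨ ¬v_6 ∨ ¬v_7) forces v_6 = False.
  then (v_1 ∨ v_3 ∨ ¬v_4 ∨ v_5) forces v_5 = True.
All clauses satisfied.

v_1=F; v_2=F; v_3=F; v_4=T; v_5=T; v_6=F; v_7=T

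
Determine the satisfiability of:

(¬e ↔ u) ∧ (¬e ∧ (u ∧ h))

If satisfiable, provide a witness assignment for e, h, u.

e = False, h = True, u = True

  ¬e ↔ u = True
    ¬e = True
  ¬e ∧ (u ∧ h) = True
    ¬e = True
    u ∧ h = True
Both conjuncts True, so the formula holds.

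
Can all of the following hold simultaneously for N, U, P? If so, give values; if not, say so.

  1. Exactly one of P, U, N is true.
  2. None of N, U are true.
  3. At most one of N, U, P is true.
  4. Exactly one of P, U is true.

N=F, U=F, P=T

  (1) {P, U, N}: 1 true — exactly one ✓
  (2) {N, U}: 0 true — none ✓
  (3) {N, U, P}: 1 true — at most one ✓
  (4) {P, U}: 1 true — exactly one ✓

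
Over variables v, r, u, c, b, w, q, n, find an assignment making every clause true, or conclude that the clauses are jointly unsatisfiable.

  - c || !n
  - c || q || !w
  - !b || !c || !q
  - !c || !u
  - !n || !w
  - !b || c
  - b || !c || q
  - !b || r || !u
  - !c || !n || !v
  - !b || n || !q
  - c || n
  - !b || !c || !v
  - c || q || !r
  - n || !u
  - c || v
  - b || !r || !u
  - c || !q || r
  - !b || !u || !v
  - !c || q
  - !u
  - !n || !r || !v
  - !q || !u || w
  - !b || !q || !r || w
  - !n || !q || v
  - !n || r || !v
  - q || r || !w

Unit clause (!u) forces u = False.
Set v = False.
  then (c || v) forces c = True.
  then (!c || q) forces q = True.
  then (!n || !q || v) forces n = False.
  then (!b || !c || !q) forces b = False.
Set r = False.
Set w = True.
All clauses satisfied.

v = False; r = False; u = False; c = True; b = False; w = True; q = True; n = False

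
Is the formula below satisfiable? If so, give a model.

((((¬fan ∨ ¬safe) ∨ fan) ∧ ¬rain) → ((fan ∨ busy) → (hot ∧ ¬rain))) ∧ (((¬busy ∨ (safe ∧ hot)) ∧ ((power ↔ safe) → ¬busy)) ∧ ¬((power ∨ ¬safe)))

hot = False; power = False; rain = False; fan = False; busy = False; safe = True

  (((¬fan ∨ ¬safe) ∨ fan) ∧ ¬rain) → ((fan ∨ busy) → (hot ∧ ¬rain)) = True
    ((¬fan ∨ ¬safe) ∨ fan) ∧ ¬rain = True
      (¬fan ∨ ¬safe) ∨ fan = True
        ¬fan ∨ ¬safe = True
          ¬fan = True
          ¬safe = False
      ¬rain = True
    (fan ∨ busy) → (hot ∧ ¬rain) = True
      fan ∨ busy = False
      hot ∧ ¬rain = False
        ¬rain = True
  ((¬busy ∨ (safe ∧ hot)) ∧ ((power ↔ safe) → ¬busy)) ∧ ¬((power ∨ ¬safe)) = True
    (¬busy ∨ (safe ∧ hot)) ∧ ((power ↔ safe) → ¬busy) = True
      ¬busy ∨ (safe ∧ hot) = True
        ¬busy = True
        safe ∧ hot = False
      (power ↔ safe) → ¬busy = True
        power ↔ safe = False
        ¬busy = True
    ¬((power ∨ ¬safe)) = True
      power ∨ ¬safe = False
        ¬safe = False
Both conjuncts True, so the formula holds.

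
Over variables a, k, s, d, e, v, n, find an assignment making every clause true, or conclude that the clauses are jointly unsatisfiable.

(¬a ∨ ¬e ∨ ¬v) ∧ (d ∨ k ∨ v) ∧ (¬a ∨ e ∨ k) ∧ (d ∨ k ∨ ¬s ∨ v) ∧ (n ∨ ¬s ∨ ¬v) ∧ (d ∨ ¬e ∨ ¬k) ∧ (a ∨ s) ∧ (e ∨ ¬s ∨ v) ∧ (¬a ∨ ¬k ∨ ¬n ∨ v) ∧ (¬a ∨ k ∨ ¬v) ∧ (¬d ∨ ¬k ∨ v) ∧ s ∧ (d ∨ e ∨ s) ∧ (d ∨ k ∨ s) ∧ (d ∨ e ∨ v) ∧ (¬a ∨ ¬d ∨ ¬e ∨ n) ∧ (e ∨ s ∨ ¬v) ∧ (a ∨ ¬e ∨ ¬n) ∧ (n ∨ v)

a = True, k = True, s = True, d = True, e = False, v = True, n = True

Unit clause (s) forces s = True.
Set a = True.
Set k = True.
Set d = True.
  then (¬d ∨ ¬k ∨ v) forces v = True.
  then (¬a ∨ ¬e ∨ ¬v) forces e = False.
  then (n ∨ ¬s ∨ ¬v) forces n = True.
All clauses satisfied.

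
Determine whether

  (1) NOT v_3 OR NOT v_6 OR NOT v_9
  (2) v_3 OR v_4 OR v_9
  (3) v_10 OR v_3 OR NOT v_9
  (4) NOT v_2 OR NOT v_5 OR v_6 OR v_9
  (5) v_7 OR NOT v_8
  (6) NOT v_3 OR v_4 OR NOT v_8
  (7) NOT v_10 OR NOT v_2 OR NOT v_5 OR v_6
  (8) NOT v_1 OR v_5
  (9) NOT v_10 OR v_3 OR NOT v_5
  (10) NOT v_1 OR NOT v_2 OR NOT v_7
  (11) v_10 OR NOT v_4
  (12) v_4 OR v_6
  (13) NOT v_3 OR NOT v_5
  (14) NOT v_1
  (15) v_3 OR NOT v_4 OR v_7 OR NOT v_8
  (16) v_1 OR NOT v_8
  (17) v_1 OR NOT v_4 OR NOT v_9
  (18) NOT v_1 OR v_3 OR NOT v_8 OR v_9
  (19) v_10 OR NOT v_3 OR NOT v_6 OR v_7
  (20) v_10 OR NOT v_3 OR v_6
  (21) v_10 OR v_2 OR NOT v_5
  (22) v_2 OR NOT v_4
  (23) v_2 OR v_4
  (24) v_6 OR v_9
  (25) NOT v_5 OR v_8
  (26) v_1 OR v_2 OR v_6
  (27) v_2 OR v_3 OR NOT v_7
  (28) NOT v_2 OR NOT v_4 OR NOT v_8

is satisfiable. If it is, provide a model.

Unit clause (NOT v_1) forces v_1 = False.
In (v_1 OR NOT v_8) only NOT v_8 is left, so v_8 = False.
In (NOT v_5 OR v_8) only NOT v_5 is left, so v_5 = False.
Set v_2 = True.
Set v_3 = True.
Set v_4 = True.
  then (v_10 OR NOT v_4) forces v_10 = True.
  then (v_1 OR NOT v_4 OR NOT v_9) forces v_9 = False.
  then (v_6 OR v_9) forces v_6 = True.
Set v_7 = True.
All clauses satisfied.

v_1: False; v_2: True; v_3: True; v_4: True; v_5: False; v_6: True; v_7: True; v_8: False; v_9: False; v_10: True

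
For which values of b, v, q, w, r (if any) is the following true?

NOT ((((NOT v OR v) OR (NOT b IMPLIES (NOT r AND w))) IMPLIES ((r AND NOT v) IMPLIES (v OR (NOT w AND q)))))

b: False, v: False, q: False, w: True, r: True

  NOT ((((NOT v OR v) OR (NOT b IMPLIES (NOT r AND w))) IMPLIES ((r AND NOT v) IMPLIES (v OR (NOT w AND q))))) = True
    ((NOT v OR v) OR (NOT b IMPLIES (NOT r AND w))) IMPLIES ((r AND NOT v) IMPLIES (v OR (NOT w AND q))) = False
      (NOT v OR v) OR (NOT b IMPLIES (NOT r AND w)) = True
        NOT v OR v = True
          NOT v = True
        NOT b IMPLIES (NOT r AND w) = False
          NOT b = True
          NOT r AND w = False
            NOT r = False
      (r AND NOT v) IMPLIES (v OR (NOT w AND q)) = False
        r AND NOT v = True
          NOT v = True
        v OR (NOT w AND q) = False
          NOT w AND q = False
            NOT w = False
The formula evaluates to True.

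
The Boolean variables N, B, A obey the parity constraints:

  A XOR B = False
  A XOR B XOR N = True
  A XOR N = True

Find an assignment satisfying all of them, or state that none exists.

N = True; B = False; A = False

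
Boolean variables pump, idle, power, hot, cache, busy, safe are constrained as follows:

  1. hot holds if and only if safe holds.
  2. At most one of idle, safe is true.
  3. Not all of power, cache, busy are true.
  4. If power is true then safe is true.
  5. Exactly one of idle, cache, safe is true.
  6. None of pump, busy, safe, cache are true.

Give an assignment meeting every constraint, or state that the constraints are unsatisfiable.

pump: False, idle: True, power: False, hot: False, cache: False, busy: False, safe: False

  (1) hot=F, safe=F — same ✓
  (2) {idle, safe}: 1 true — at most one ✓
  (3) {power, cache, busy}: 0/3 true — not all ✓
  (4) power=F ⇒ safe: vacuous ✓
  (5) {idle, cache, safe}: 1 true — exactly one ✓
  (6) {pump, busy, safe, cache}: 0 true — none ✓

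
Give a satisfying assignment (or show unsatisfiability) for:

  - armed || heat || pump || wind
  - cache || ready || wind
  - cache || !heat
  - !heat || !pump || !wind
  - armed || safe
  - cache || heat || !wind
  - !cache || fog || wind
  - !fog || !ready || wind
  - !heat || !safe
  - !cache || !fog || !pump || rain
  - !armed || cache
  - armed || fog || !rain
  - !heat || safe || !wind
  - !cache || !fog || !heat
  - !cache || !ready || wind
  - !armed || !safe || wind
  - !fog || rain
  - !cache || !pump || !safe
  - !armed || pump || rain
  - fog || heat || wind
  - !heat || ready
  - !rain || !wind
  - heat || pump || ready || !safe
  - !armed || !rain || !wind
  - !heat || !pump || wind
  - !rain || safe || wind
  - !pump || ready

pump=T; wind=T; cache=T; rain=F; armed=T; safe=F; fog=F; heat=F; ready=T

Set pump = True.
  then (!pump || ready) forces ready = True.
Set wind = True.
  then (!heat || !pump || !wind) forces heat = False.
  then (cache || heat || !wind) forces cache = True.
  then (!cache || !pump || !safe) forces safe = False.
  then (!rain || !wind) forces rain = False.
  then (armed || safe) forces armed = True.
  then (!cache || !fog || !pump || rain) forces fog = False.
All clauses satisfied.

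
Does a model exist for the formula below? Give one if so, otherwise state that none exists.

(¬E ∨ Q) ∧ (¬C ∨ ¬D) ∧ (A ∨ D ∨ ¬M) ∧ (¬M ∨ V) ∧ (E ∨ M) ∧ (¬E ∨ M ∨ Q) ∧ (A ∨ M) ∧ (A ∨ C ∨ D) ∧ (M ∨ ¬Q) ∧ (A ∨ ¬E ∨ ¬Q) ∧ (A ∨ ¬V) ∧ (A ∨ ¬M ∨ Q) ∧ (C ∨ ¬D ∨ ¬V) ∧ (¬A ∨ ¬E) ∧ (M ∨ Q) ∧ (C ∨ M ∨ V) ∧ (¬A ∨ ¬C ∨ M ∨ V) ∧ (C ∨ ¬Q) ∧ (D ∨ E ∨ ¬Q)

Try V = False:
  (¬M ∨ V) forces M = False.
  (E ∨ M) forces E = True.
  (¬E ∨ Q) forces Q = True.
  clause (M ∨ ¬Q) is falsified — backtrack.
So V = True.
  then (A ∨ ¬V) forces A = True.
  then (¬A ∨ ¬E) forces E = False.
  then (E ∨ M) forces M = True.
Try Q = True:
  (C ∨ ¬Q) forces C = True.
  (¬C ∨ ¬D) forces D = False.
  clause (D ∨ E ∨ ¬Q) is falsified — backtrack.
So Q = False.
Set C = False.
  then (C ∨ ¬D ∨ ¬V) forces D = False.
All clauses satisfied.

V: True; Q: False; M: True; C: False; D: False; A: True; E: False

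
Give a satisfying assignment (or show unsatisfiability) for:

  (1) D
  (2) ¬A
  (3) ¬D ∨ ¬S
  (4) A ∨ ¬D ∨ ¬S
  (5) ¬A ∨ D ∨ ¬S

D = True, S = False, A = False

Unit clause (D) forces D = True.
Unit clause (¬A) forces A = False.
In (¬D ∨ ¬S) only ¬S is left, so S = False.
All clauses satisfied.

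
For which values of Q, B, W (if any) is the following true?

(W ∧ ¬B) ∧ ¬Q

Q = False, B = False, W = True

  W ∧ ¬B = True
    ¬B = True
  ¬Q = True
Both conjuncts True, so the formula holds.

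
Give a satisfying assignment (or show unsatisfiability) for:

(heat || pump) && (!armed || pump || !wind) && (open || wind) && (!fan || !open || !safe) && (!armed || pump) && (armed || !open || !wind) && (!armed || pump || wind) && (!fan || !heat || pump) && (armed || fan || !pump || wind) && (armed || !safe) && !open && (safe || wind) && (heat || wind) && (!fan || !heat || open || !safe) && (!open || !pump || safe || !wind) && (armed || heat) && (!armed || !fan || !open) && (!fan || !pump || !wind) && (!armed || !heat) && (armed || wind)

wind = True, safe = False, pump = False, open = False, armed = False, heat = True, fan = False

Unit clause (!open) forces open = False.
In (open || wind) only wind is left, so wind = True.
Set safe = False.
Set pump = False.
  then (heat || pump) forces heat = True.
  then (!armed || pump || !wind) forces armed = False.
  then (!fan || !heat || pump) forces fan = False.
All clauses satisfied.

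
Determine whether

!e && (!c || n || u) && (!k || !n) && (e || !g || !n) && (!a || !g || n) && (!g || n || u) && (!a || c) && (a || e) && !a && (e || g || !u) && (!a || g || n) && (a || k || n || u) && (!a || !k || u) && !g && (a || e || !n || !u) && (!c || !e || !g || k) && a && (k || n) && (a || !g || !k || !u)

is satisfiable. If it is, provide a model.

Case a = True:
  Clause (!a) is falsified — contradiction.
Case a = False:
  Clause (a) is falsified — contradiction.
Both cases fail, so the formula is unsatisfiable.

UNSATISFIABLE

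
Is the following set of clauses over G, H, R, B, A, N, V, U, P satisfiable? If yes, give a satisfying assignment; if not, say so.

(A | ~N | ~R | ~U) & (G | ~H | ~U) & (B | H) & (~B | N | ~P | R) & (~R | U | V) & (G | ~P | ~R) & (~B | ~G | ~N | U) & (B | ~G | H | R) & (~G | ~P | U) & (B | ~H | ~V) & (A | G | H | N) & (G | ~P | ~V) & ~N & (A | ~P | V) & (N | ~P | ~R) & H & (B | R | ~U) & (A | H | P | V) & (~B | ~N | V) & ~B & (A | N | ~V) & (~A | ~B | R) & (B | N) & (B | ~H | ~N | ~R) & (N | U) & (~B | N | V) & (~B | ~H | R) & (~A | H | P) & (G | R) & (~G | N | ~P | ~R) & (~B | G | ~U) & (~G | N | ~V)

Case H = True:
  (~N) forces N = False.
  (~B) forces B = False.
  Clause (B | N) is falsified — contradiction.
Case H = False:
  Clause (H) is falsified — contradiction.
Both cases fail, so the formula is unsatisfiable.

UNSATISFIABLE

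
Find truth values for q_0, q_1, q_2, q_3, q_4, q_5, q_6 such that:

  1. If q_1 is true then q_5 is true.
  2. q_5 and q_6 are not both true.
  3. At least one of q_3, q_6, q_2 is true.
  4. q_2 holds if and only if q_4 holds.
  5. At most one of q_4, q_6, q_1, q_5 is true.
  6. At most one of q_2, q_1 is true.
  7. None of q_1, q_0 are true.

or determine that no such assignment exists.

q_0 = False; q_1 = False; q_2 = True; q_3 = True; q_4 = True; q_5 = False; q_6 = False

  (1) q_1=F ⇒ q_5: vacuous ✓
  (2) q_5=F, q_6=F — not both ✓
  (3) {q_3, q_6, q_2}: 2 true — at least one ✓
  (4) q_2=T, q_4=T — same ✓
  (5) {q_4, q_6, q_1, q_5}: 1 true — at most one ✓
  (6) {q_2, q_1}: 1 true — at most one ✓
  (7) {q_1, q_0}: 0 true — none ✓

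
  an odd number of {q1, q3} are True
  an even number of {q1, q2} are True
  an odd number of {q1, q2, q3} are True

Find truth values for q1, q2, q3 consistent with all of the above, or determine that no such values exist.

q1 = False, q2 = False, q3 = True

{q1, q3}: 1 true → odd ✓
{q1, q2}: 0 true → even ✓
{q1, q2, q3}: 1 true → odd ✓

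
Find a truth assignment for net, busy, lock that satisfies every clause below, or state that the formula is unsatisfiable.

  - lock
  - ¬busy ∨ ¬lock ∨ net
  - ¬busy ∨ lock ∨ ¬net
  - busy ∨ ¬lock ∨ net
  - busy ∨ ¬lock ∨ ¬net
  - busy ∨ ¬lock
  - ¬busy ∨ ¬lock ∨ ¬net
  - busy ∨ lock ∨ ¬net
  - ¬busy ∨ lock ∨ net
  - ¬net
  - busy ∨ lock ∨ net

No satisfying assignment exists.

Case net = True:
  Clause (¬net) is falsified — contradiction.
Case net = False:
  (lock) forces lock = True.
  (¬busy ∨ ¬lock ∨ net) forces busy = False.
  Clause (busy ∨ ¬lock ∨ net) is falsified — contradiction.
Both cases fail, so the formula is unsatisfiable.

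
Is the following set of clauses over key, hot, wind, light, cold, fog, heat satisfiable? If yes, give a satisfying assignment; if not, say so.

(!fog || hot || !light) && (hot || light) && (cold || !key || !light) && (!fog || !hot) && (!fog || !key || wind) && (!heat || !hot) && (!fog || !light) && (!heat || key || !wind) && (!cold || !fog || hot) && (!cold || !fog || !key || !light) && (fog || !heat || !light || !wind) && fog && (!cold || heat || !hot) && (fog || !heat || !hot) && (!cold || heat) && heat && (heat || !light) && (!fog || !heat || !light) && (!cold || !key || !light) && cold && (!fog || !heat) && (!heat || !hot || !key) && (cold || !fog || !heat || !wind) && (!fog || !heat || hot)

UNSATISFIABLE

Case cold = True:
  (fog) forces fog = True.
  (!fog || !hot) forces hot = False.
  Clause (!cold || !fog || hot) is falsified — contradiction.
Case cold = False:
  Clause (cold) is falsified — contradiction.
Both cases fail, so the formula is unsatisfiable.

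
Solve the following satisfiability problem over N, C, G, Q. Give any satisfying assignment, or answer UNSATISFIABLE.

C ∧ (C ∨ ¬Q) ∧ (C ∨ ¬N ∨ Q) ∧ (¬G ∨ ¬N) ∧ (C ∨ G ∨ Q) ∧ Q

N=F, C=T, G=T, Q=T

Unit clause (C) forces C = True.
Unit clause (Q) forces Q = True.
Set N = False.
Set G = True.
Check each clause:
  (C): C holds.
  (C ∨ ¬Q): C holds.
  (C ∨ ¬N ∨ Q): C holds.
  (¬G ∨ ¬N): ¬N holds.
  (C ∨ G ∨ Q): C holds.
  (Q): Q holds.
All clauses satisfied.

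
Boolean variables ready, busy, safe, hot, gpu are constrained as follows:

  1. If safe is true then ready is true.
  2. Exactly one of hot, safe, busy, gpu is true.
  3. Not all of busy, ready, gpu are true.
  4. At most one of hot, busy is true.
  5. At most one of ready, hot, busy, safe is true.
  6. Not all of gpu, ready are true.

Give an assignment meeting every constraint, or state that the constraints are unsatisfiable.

ready=F, busy=F, safe=F, hot=F, gpu=T

  (1) safe=F ⇒ ready: vacuous ✓
  (2) {hot, safe, busy, gpu}: 1 true — exactly one ✓
  (3) {busy, ready, gpu}: 1/3 true — not all ✓
  (4) {hot, busy}: 0 true — at most one ✓
  (5) {ready, hot, busy, safe}: 0 true — at most one ✓
  (6) {gpu, ready}: 1/2 true — not all ✓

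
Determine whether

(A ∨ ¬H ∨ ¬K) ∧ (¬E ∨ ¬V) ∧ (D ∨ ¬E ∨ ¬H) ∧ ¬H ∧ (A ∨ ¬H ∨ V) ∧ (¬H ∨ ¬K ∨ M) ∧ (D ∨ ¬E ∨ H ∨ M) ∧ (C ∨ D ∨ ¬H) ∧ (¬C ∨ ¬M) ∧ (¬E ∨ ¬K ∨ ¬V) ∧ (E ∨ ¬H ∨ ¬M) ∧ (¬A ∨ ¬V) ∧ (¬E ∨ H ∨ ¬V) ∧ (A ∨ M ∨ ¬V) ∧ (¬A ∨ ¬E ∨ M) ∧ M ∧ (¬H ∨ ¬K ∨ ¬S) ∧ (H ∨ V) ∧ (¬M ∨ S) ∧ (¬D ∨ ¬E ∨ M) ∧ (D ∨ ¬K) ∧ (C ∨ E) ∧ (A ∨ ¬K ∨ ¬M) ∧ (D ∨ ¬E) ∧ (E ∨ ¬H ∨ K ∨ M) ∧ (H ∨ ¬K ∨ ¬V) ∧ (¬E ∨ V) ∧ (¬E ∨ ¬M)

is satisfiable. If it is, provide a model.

No satisfying assignment exists.

Case H = True:
  Clause (¬H) is falsified — contradiction.
Case H = False:
  (M) forces M = True.
  (¬C ∨ ¬M) forces C = False.
  (H ∨ V) forces V = True.
  (¬E ∨ ¬V) forces E = False.
  Clause (C ∨ E) is falsified — contradiction.
Both cases fail, so the formula is unsatisfiable.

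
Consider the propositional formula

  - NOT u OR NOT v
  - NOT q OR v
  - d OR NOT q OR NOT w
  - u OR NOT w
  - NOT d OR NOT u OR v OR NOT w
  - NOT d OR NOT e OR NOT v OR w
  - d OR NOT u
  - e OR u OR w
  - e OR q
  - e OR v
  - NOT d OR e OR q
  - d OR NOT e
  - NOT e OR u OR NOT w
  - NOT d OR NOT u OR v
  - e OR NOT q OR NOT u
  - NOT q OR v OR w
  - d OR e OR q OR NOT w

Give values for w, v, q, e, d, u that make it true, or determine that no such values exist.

Try w = True:
  (u OR NOT w) forces u = True.
  (NOT u OR NOT v) forces v = False.
  (NOT q OR v) forces q = False.
  (NOT d OR NOT u OR v OR NOT w) forces d = False.
  clause (d OR NOT u) is falsified — backtrack.
So w = False.
Try v = True:
  (NOT u OR NOT v) forces u = False.
  (e OR u OR w) forces e = True.
  (NOT d OR NOT e OR NOT v OR w) forces d = False.
  clause (d OR NOT e) is falsified — backtrack.
So v = False.
  then (NOT q OR v) forces q = False.
  then (e OR q) forces e = True.
  then (d OR NOT e) forces d = True.
  then (NOT d OR NOT u OR v) forces u = False.
All clauses satisfied.

w: False, v: False, q: False, e: True, d: True, u: False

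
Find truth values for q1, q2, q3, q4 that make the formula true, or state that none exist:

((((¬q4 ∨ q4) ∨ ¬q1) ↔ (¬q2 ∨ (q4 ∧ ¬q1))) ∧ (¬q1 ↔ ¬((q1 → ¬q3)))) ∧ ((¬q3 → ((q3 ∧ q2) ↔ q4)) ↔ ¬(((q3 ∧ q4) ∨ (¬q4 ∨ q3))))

The conjunct (¬q3 → ((q3 ∧ q2) ↔ q4)) ↔ ¬(((q3 ∧ q4) ∨ (¬q4 ∨ q3))) is unsatisfiable on its own:
  q2=F, q3=F, q4=F: evaluates to False.
  q2=F, q3=F, q4=T: evaluates to False.
  q2=F, q3=T, q4=F: evaluates to False.
  q2=F, q3=T, q4=T: evaluates to False.
  q2=T, q3=F, q4=F: evaluates to False.
  q2=T, q3=F, q4=T: evaluates to False.
  q2=T, q3=T, q4=F: evaluates to False.
  q2=T, q3=T, q4=T: evaluates to False.
So the whole conjunction is unsatisfiable.

Unsatisfiable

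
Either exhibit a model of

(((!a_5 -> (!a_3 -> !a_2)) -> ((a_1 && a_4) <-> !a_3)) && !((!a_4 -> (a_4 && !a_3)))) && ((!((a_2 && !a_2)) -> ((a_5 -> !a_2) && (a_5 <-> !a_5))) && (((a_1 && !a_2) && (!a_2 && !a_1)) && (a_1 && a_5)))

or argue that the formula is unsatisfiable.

The conjunct !((a_2 && !a_2)) -> ((a_5 -> !a_2) && (a_5 <-> !a_5)) is unsatisfiable on its own:
  a_2=F, a_5=F: evaluates to False.
  a_2=F, a_5=T: evaluates to False.
  a_2=T, a_5=F: evaluates to False.
  a_2=T, a_5=T: evaluates to False.
So the whole conjunction is unsatisfiable.

No satisfying assignment exists.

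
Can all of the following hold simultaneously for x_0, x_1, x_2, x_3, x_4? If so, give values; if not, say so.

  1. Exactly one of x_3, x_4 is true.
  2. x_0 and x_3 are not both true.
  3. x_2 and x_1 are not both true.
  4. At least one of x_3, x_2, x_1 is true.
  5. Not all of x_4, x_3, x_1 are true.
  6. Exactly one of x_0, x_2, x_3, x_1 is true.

x_0 = False, x_1 = False, x_2 = False, x_3 = True, x_4 = False

  (1) {x_3, x_4}: 1 true — exactly one ✓
  (2) x_0=F, x_3=T — not both ✓
  (3) x_2=F, x_1=F — not both ✓
  (4) {x_3, x_2, x_1}: 1 true — at least one ✓
  (5) {x_4, x_3, x_1}: 1/3 true — not all ✓
  (6) {x_0, x_2, x_3, x_1}: 1 true — exactly one ✓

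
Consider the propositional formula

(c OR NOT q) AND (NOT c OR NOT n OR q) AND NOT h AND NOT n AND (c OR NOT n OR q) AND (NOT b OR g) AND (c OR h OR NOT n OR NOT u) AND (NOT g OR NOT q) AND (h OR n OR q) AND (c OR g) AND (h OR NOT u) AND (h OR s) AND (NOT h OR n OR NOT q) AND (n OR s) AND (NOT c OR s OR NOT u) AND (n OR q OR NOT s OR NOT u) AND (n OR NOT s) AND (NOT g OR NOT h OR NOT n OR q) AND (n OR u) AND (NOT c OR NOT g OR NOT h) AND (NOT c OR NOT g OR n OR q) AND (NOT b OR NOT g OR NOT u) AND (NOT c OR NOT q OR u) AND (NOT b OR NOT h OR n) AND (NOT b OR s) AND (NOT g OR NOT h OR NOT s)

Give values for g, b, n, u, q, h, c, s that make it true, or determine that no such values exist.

Case u = True:
  (NOT h) forces h = False.
  Clause (h OR NOT u) is falsified — contradiction.
Case u = False:
  (NOT h) forces h = False.
  (NOT n) forces n = False.
  Clause (n OR u) is falsified — contradiction.
Both cases fail, so the formula is unsatisfiable.

UNSATISFIABLE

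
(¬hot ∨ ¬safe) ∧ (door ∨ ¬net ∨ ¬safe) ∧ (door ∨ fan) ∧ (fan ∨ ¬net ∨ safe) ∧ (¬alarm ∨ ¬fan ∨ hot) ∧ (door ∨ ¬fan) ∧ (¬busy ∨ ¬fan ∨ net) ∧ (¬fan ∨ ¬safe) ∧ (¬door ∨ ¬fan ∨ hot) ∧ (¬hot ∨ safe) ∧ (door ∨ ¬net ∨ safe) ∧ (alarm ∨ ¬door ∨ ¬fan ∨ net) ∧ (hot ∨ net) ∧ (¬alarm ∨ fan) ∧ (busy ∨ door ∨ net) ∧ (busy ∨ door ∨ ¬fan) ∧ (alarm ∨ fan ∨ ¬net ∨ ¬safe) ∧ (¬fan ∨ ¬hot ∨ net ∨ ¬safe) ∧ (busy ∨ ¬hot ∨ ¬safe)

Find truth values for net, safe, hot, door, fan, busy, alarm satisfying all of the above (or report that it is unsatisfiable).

Case safe = True:
  (¬hot ∨ ¬safe) forces hot = False.
  (¬fan ∨ ¬safe) forces fan = False.
  (door ∨ fan) forces door = True.
  (hot ∨ net) forces net = True.
  (¬alarm ∨ fan) forces alarm = False.
  Clause (alarm ∨ fan ∨ ¬net ∨ ¬safe) is falsified — contradiction.
Case safe = False:
  (¬hot ∨ safe) forces hot = False.
  (hot ∨ net) forces net = True.
  (fan ∨ ¬net ∨ safe) forces fan = True.
  (¬alarm ∨ ¬fan ∨ hot) forces alarm = False.
  (door ∨ ¬fan) forces door = True.
  Clause (¬door ∨ ¬fan ∨ hot) is falsified — contradiction.
Both cases fail, so the formula is unsatisfiable.

Unsatisfiable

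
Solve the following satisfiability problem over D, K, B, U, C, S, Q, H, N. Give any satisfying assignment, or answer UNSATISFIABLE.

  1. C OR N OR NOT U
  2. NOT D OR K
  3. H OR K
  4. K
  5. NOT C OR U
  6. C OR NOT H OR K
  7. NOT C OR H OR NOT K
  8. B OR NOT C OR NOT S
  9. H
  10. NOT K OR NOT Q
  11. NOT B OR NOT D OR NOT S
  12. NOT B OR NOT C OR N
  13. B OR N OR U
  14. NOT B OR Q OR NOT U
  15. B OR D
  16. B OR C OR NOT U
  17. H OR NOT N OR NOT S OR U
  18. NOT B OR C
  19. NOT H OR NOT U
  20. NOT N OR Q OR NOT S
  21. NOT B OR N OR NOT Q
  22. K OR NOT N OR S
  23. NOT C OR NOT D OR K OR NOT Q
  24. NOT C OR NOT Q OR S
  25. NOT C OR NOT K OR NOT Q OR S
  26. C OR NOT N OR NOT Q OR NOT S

Unit clause (K) forces K = True.
Unit clause (H) forces H = True.
In (NOT K OR NOT Q) only NOT Q is left, so Q = False.
In (NOT H OR NOT U) only NOT U is left, so U = False.
In (NOT C OR U) only NOT C is left, so C = False.
In (NOT B OR C) only NOT B is left, so B = False.
In (B OR N OR U) only N is left, so N = True.
In (B OR D) only D is left, so D = True.
In (NOT N OR Q OR NOT S) only NOT S is left, so S = False.
All clauses satisfied.

D: True, K: True, B: False, U: False, C: False, S: False, Q: False, H: True, N: True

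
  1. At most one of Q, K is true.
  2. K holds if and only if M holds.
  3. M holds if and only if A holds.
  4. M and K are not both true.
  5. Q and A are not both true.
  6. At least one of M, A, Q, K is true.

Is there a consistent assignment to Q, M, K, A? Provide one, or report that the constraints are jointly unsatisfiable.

Q=T, M=F, K=F, A=F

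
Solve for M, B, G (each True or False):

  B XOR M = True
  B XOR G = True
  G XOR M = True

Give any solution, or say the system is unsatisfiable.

UNSATISFIABLE

Adding constraints 1, 2, 3 mod 2: every variable appears an even number of times on the left, so the left side is 0.
But the right sides sum to 1 (mod 2). 0 ≠ 1 — the system is inconsistent.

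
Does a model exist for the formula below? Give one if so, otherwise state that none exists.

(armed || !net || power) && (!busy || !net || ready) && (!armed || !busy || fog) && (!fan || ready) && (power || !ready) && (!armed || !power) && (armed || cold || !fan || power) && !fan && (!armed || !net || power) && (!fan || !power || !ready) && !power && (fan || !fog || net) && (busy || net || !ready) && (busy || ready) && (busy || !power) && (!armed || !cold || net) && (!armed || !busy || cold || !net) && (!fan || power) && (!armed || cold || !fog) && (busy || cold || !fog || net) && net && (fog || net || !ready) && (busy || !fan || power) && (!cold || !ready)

Unsatisfiable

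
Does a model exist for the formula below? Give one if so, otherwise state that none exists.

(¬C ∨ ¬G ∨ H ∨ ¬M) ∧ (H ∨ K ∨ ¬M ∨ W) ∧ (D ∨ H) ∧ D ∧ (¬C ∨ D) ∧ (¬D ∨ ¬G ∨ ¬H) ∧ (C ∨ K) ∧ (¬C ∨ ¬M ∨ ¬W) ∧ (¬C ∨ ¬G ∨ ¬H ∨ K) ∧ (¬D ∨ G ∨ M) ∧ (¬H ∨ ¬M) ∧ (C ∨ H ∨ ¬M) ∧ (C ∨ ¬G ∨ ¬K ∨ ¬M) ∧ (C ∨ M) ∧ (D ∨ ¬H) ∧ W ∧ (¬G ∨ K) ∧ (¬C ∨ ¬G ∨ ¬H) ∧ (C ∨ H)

D = True; M = False; C = True; K = True; G = True; H = False; W = True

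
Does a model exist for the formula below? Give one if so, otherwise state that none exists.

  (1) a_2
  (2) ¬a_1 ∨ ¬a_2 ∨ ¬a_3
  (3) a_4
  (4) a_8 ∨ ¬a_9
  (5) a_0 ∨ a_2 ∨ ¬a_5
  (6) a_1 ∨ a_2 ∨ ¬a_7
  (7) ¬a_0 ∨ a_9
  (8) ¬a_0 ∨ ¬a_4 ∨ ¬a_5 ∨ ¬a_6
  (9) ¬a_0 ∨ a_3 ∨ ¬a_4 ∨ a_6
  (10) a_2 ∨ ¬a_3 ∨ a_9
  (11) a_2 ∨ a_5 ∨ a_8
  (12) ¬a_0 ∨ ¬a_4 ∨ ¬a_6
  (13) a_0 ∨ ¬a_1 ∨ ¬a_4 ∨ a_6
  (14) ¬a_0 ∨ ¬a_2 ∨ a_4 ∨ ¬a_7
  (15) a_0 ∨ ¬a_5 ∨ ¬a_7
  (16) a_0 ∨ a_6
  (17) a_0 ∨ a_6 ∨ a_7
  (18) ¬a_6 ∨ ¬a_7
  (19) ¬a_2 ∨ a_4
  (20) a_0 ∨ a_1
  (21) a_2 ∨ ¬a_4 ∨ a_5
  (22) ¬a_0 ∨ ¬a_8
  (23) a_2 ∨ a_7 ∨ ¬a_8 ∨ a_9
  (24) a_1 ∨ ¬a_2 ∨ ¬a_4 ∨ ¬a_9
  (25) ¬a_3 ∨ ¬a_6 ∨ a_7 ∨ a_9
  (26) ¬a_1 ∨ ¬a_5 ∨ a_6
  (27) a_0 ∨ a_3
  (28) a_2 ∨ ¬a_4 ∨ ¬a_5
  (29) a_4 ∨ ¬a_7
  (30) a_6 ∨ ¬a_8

Case a_0 = True:
  (a_2) forces a_2 = True.
  (a_4) forces a_4 = True.
  (¬a_0 ∨ a_9) forces a_9 = True.
  (a_8 ∨ ¬a_9) forces a_8 = True.
  Clause (¬a_0 ∨ ¬a_8) is falsified — contradiction.
Case a_0 = False:
  (a_2) forces a_2 = True.
  (a_4) forces a_4 = True.
  (a_0 ∨ a_6) forces a_6 = True.
  (¬a_6 ∨ ¬a_7) forces a_7 = False.
  (a_0 ∨ a_1) forces a_1 = True.
  (¬a_1 ∨ ¬a_2 ∨ ¬a_3) forces a_3 = False.
  Clause (a_0 ∨ a_3) is falsified — contradiction.
Both cases fail, so the formula is unsatisfiable.

Unsatisfiable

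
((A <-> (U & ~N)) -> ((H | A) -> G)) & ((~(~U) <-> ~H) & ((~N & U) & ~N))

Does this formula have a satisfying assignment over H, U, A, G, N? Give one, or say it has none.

H: False, U: True, A: True, G: True, N: False

  (A <-> (U & ~N)) -> ((H | A) -> G) = True
    A <-> (U & ~N) = True
      U & ~N = True
        ~N = True
    (H | A) -> G = True
      H | A = True
  (~(~U) <-> ~H) & ((~N & U) & ~N) = True
    ~(~U) <-> ~H = True
      ~(~U) = True
        ~U = False
      ~H = True
    (~N & U) & ~N = True
      ~N & U = True
        ~N = True
      ~N = True
Both conjuncts True, so the formula holds.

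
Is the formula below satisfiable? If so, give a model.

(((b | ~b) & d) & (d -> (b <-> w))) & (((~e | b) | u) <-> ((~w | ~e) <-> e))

u=T; e=T; w=F; d=T; b=F

  ((b | ~b) & d) & (d -> (b <-> w)) = True
    (b | ~b) & d = True
      b | ~b = True
        ~b = True
    d -> (b <-> w) = True
      b <-> w = True
  ((~e | b) | u) <-> ((~w | ~e) <-> e) = True
    (~e | b) | u = True
      ~e | b = False
        ~e = False
    (~w | ~e) <-> e = True
      ~w | ~e = True
        ~w = True
        ~e = False
Both conjuncts True, so the formula holds.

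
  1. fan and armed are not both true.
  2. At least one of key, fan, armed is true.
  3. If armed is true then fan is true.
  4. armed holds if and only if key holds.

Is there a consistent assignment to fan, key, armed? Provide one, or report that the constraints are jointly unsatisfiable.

fan=T; key=F; armed=F

  (1) fan=T, armed=F — not both ✓
  (2) {key, fan, armed}: 1 true — at least one ✓
  (3) armed=F ⇒ fan: vacuous ✓
  (4) armed=F, key=F — same ✓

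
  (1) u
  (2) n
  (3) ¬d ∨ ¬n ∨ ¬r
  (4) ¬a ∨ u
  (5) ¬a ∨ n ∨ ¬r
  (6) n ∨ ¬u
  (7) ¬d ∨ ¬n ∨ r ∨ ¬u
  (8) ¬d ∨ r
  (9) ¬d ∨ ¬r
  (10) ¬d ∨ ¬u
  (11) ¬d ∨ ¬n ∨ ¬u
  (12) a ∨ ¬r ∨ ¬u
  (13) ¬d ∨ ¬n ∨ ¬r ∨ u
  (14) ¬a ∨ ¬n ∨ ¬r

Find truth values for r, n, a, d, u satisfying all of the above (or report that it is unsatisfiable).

Unit clause (u) forces u = True.
Unit clause (n) forces n = True.
In (¬d ∨ ¬u) only ¬d is left, so d = False.
Try r = True:
  (a ∨ ¬r ∨ ¬u) forces a = True.
  clause (¬a ∨ ¬n ∨ ¬r) is falsified — backtrack.
So r = False.
Set a = True.
All clauses satisfied.

r = False, n = True, a = True, d = False, u = True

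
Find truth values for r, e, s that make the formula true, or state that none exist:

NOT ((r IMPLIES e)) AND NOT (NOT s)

r = True; e = False; s = True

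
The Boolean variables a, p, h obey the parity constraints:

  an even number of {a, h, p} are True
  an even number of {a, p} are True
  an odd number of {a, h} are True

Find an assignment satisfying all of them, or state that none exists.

a = True, p = True, h = False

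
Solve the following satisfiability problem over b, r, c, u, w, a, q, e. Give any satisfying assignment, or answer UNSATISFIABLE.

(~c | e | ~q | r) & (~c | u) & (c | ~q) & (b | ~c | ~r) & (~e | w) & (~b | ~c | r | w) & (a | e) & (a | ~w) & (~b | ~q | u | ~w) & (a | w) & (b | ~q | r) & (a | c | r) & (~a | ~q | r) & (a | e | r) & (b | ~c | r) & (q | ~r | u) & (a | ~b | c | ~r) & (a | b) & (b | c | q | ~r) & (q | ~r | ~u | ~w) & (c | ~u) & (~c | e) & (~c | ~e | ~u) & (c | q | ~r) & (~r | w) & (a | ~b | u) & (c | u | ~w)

b=F, r=F, c=F, u=F, w=F, a=T, q=F, e=F

Set b = False.
  then (a | b) forces a = True.
Try r = True:
  (b | ~c | ~r) forces c = False.
  (c | ~q) forces q = False.
  clause (b | c | q | ~r) is falsified — backtrack.
So r = False.
  then (b | ~q | r) forces q = False.
  then (b | ~c | r) forces c = False.
  then (c | ~u) forces u = False.
  then (c | u | ~w) forces w = False.
  then (~e | w) forces e = False.
All clauses satisfied.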